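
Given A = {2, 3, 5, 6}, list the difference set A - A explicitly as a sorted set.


A - A = {a - a' : a, a' ∈ A}.
Compute a - a' for each ordered pair (a, a'):
a = 2: 2-2=0, 2-3=-1, 2-5=-3, 2-6=-4
a = 3: 3-2=1, 3-3=0, 3-5=-2, 3-6=-3
a = 5: 5-2=3, 5-3=2, 5-5=0, 5-6=-1
a = 6: 6-2=4, 6-3=3, 6-5=1, 6-6=0
Collecting distinct values (and noting 0 appears from a-a):
A - A = {-4, -3, -2, -1, 0, 1, 2, 3, 4}
|A - A| = 9

A - A = {-4, -3, -2, -1, 0, 1, 2, 3, 4}


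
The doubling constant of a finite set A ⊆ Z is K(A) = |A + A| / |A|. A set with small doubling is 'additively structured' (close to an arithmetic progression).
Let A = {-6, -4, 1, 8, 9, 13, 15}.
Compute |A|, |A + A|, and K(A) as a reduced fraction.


|A| = 7.
Compute A + A by enumerating all 49 pairs.
A + A = {-12, -10, -8, -5, -3, 2, 3, 4, 5, 7, 9, 10, 11, 14, 16, 17, 18, 21, 22, 23, 24, 26, 28, 30}, so |A + A| = 24.
K = |A + A| / |A| = 24/7 (already in lowest terms) ≈ 3.4286.
Reference: AP of size 7 gives K = 13/7 ≈ 1.8571; a fully generic set of size 7 gives K ≈ 4.0000.

|A| = 7, |A + A| = 24, K = 24/7.


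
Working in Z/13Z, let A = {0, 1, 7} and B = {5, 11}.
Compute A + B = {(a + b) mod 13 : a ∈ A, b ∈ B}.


Work in Z/13Z: reduce every sum a + b modulo 13.
Enumerate all 6 pairs:
a = 0: 0+5=5, 0+11=11
a = 1: 1+5=6, 1+11=12
a = 7: 7+5=12, 7+11=5
Distinct residues collected: {5, 6, 11, 12}
|A + B| = 4 (out of 13 total residues).

A + B = {5, 6, 11, 12}


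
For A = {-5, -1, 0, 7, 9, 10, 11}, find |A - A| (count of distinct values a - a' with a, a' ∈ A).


A - A = {a - a' : a, a' ∈ A}; |A| = 7.
Bounds: 2|A|-1 ≤ |A - A| ≤ |A|² - |A| + 1, i.e. 13 ≤ |A - A| ≤ 43.
Note: 0 ∈ A - A always (from a - a). The set is symmetric: if d ∈ A - A then -d ∈ A - A.
Enumerate nonzero differences d = a - a' with a > a' (then include -d):
Positive differences: {1, 2, 3, 4, 5, 7, 8, 9, 10, 11, 12, 14, 15, 16}
Full difference set: {0} ∪ (positive diffs) ∪ (negative diffs).
|A - A| = 1 + 2·14 = 29 (matches direct enumeration: 29).

|A - A| = 29


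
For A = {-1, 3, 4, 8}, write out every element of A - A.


A - A = {a - a' : a, a' ∈ A}.
Compute a - a' for each ordered pair (a, a'):
a = -1: -1--1=0, -1-3=-4, -1-4=-5, -1-8=-9
a = 3: 3--1=4, 3-3=0, 3-4=-1, 3-8=-5
a = 4: 4--1=5, 4-3=1, 4-4=0, 4-8=-4
a = 8: 8--1=9, 8-3=5, 8-4=4, 8-8=0
Collecting distinct values (and noting 0 appears from a-a):
A - A = {-9, -5, -4, -1, 0, 1, 4, 5, 9}
|A - A| = 9

A - A = {-9, -5, -4, -1, 0, 1, 4, 5, 9}


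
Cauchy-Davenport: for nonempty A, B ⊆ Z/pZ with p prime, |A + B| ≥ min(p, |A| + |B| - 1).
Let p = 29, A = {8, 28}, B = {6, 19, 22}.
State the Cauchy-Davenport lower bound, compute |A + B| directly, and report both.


Cauchy-Davenport: |A + B| ≥ min(p, |A| + |B| - 1) for A, B nonempty in Z/pZ.
|A| = 2, |B| = 3, p = 29.
CD lower bound = min(29, 2 + 3 - 1) = min(29, 4) = 4.
Compute A + B mod 29 directly:
a = 8: 8+6=14, 8+19=27, 8+22=1
a = 28: 28+6=5, 28+19=18, 28+22=21
A + B = {1, 5, 14, 18, 21, 27}, so |A + B| = 6.
Verify: 6 ≥ 4? Yes ✓.

CD lower bound = 4, actual |A + B| = 6.


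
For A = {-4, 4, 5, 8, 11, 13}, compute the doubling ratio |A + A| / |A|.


|A| = 6.
Compute A + A by enumerating all 36 pairs.
A + A = {-8, 0, 1, 4, 7, 8, 9, 10, 12, 13, 15, 16, 17, 18, 19, 21, 22, 24, 26}, so |A + A| = 19.
K = |A + A| / |A| = 19/6 (already in lowest terms) ≈ 3.1667.
Reference: AP of size 6 gives K = 11/6 ≈ 1.8333; a fully generic set of size 6 gives K ≈ 3.5000.

|A| = 6, |A + A| = 19, K = 19/6.


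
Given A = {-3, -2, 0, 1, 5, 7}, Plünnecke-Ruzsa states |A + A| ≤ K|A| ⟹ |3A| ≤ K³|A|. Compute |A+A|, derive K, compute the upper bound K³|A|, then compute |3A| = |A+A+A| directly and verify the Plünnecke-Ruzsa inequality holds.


|A| = 6.
Step 1: Compute A + A by enumerating all 36 pairs.
A + A = {-6, -5, -4, -3, -2, -1, 0, 1, 2, 3, 4, 5, 6, 7, 8, 10, 12, 14}, so |A + A| = 18.
Step 2: Doubling constant K = |A + A|/|A| = 18/6 = 18/6 ≈ 3.0000.
Step 3: Plünnecke-Ruzsa gives |3A| ≤ K³·|A| = (3.0000)³ · 6 ≈ 162.0000.
Step 4: Compute 3A = A + A + A directly by enumerating all triples (a,b,c) ∈ A³; |3A| = 28.
Step 5: Check 28 ≤ 162.0000? Yes ✓.

K = 18/6, Plünnecke-Ruzsa bound K³|A| ≈ 162.0000, |3A| = 28, inequality holds.


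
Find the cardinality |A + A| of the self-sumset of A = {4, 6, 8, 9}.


A + A = {a + a' : a, a' ∈ A}; |A| = 4.
General bounds: 2|A| - 1 ≤ |A + A| ≤ |A|(|A|+1)/2, i.e. 7 ≤ |A + A| ≤ 10.
Lower bound 2|A|-1 is attained iff A is an arithmetic progression.
Enumerate sums a + a' for a ≤ a' (symmetric, so this suffices):
a = 4: 4+4=8, 4+6=10, 4+8=12, 4+9=13
a = 6: 6+6=12, 6+8=14, 6+9=15
a = 8: 8+8=16, 8+9=17
a = 9: 9+9=18
Distinct sums: {8, 10, 12, 13, 14, 15, 16, 17, 18}
|A + A| = 9

|A + A| = 9


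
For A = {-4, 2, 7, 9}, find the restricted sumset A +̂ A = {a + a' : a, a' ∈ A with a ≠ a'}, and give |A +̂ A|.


Restricted sumset: A +̂ A = {a + a' : a ∈ A, a' ∈ A, a ≠ a'}.
Equivalently, take A + A and drop any sum 2a that is achievable ONLY as a + a for a ∈ A (i.e. sums representable only with equal summands).
Enumerate pairs (a, a') with a < a' (symmetric, so each unordered pair gives one sum; this covers all a ≠ a'):
  -4 + 2 = -2
  -4 + 7 = 3
  -4 + 9 = 5
  2 + 7 = 9
  2 + 9 = 11
  7 + 9 = 16
Collected distinct sums: {-2, 3, 5, 9, 11, 16}
|A +̂ A| = 6
(Reference bound: |A +̂ A| ≥ 2|A| - 3 for |A| ≥ 2, with |A| = 4 giving ≥ 5.)

|A +̂ A| = 6


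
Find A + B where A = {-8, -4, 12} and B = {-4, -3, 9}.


A + B = {a + b : a ∈ A, b ∈ B}.
Enumerate all |A|·|B| = 3·3 = 9 pairs (a, b) and collect distinct sums.
a = -8: -8+-4=-12, -8+-3=-11, -8+9=1
a = -4: -4+-4=-8, -4+-3=-7, -4+9=5
a = 12: 12+-4=8, 12+-3=9, 12+9=21
Collecting distinct sums: A + B = {-12, -11, -8, -7, 1, 5, 8, 9, 21}
|A + B| = 9

A + B = {-12, -11, -8, -7, 1, 5, 8, 9, 21}


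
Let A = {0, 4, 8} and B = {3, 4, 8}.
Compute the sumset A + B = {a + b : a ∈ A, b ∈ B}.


A + B = {a + b : a ∈ A, b ∈ B}.
Enumerate all |A|·|B| = 3·3 = 9 pairs (a, b) and collect distinct sums.
a = 0: 0+3=3, 0+4=4, 0+8=8
a = 4: 4+3=7, 4+4=8, 4+8=12
a = 8: 8+3=11, 8+4=12, 8+8=16
Collecting distinct sums: A + B = {3, 4, 7, 8, 11, 12, 16}
|A + B| = 7

A + B = {3, 4, 7, 8, 11, 12, 16}


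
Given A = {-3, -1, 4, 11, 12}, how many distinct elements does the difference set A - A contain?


A - A = {a - a' : a, a' ∈ A}; |A| = 5.
Bounds: 2|A|-1 ≤ |A - A| ≤ |A|² - |A| + 1, i.e. 9 ≤ |A - A| ≤ 21.
Note: 0 ∈ A - A always (from a - a). The set is symmetric: if d ∈ A - A then -d ∈ A - A.
Enumerate nonzero differences d = a - a' with a > a' (then include -d):
Positive differences: {1, 2, 5, 7, 8, 12, 13, 14, 15}
Full difference set: {0} ∪ (positive diffs) ∪ (negative diffs).
|A - A| = 1 + 2·9 = 19 (matches direct enumeration: 19).

|A - A| = 19


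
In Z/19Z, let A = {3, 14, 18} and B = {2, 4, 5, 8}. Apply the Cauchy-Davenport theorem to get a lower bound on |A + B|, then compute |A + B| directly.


Cauchy-Davenport: |A + B| ≥ min(p, |A| + |B| - 1) for A, B nonempty in Z/pZ.
|A| = 3, |B| = 4, p = 19.
CD lower bound = min(19, 3 + 4 - 1) = min(19, 6) = 6.
Compute A + B mod 19 directly:
a = 3: 3+2=5, 3+4=7, 3+5=8, 3+8=11
a = 14: 14+2=16, 14+4=18, 14+5=0, 14+8=3
a = 18: 18+2=1, 18+4=3, 18+5=4, 18+8=7
A + B = {0, 1, 3, 4, 5, 7, 8, 11, 16, 18}, so |A + B| = 10.
Verify: 10 ≥ 6? Yes ✓.

CD lower bound = 6, actual |A + B| = 10.


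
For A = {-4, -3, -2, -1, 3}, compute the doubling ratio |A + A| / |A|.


|A| = 5.
Compute A + A by enumerating all 25 pairs.
A + A = {-8, -7, -6, -5, -4, -3, -2, -1, 0, 1, 2, 6}, so |A + A| = 12.
K = |A + A| / |A| = 12/5 (already in lowest terms) ≈ 2.4000.
Reference: AP of size 5 gives K = 9/5 ≈ 1.8000; a fully generic set of size 5 gives K ≈ 3.0000.

|A| = 5, |A + A| = 12, K = 12/5.


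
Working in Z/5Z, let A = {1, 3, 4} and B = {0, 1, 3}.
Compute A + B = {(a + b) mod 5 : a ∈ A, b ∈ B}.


Work in Z/5Z: reduce every sum a + b modulo 5.
Enumerate all 9 pairs:
a = 1: 1+0=1, 1+1=2, 1+3=4
a = 3: 3+0=3, 3+1=4, 3+3=1
a = 4: 4+0=4, 4+1=0, 4+3=2
Distinct residues collected: {0, 1, 2, 3, 4}
|A + B| = 5 (out of 5 total residues).

A + B = {0, 1, 2, 3, 4}


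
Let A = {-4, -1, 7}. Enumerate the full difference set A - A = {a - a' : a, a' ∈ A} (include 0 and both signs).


A - A = {a - a' : a, a' ∈ A}.
Compute a - a' for each ordered pair (a, a'):
a = -4: -4--4=0, -4--1=-3, -4-7=-11
a = -1: -1--4=3, -1--1=0, -1-7=-8
a = 7: 7--4=11, 7--1=8, 7-7=0
Collecting distinct values (and noting 0 appears from a-a):
A - A = {-11, -8, -3, 0, 3, 8, 11}
|A - A| = 7

A - A = {-11, -8, -3, 0, 3, 8, 11}


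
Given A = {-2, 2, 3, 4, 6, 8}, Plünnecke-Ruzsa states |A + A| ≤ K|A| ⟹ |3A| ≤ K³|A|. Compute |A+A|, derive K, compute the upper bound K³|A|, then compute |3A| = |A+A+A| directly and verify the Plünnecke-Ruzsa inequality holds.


|A| = 6.
Step 1: Compute A + A by enumerating all 36 pairs.
A + A = {-4, 0, 1, 2, 4, 5, 6, 7, 8, 9, 10, 11, 12, 14, 16}, so |A + A| = 15.
Step 2: Doubling constant K = |A + A|/|A| = 15/6 = 15/6 ≈ 2.5000.
Step 3: Plünnecke-Ruzsa gives |3A| ≤ K³·|A| = (2.5000)³ · 6 ≈ 93.7500.
Step 4: Compute 3A = A + A + A directly by enumerating all triples (a,b,c) ∈ A³; |3A| = 25.
Step 5: Check 25 ≤ 93.7500? Yes ✓.

K = 15/6, Plünnecke-Ruzsa bound K³|A| ≈ 93.7500, |3A| = 25, inequality holds.


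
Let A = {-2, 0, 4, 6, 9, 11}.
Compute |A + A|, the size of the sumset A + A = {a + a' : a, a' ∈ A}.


A + A = {a + a' : a, a' ∈ A}; |A| = 6.
General bounds: 2|A| - 1 ≤ |A + A| ≤ |A|(|A|+1)/2, i.e. 11 ≤ |A + A| ≤ 21.
Lower bound 2|A|-1 is attained iff A is an arithmetic progression.
Enumerate sums a + a' for a ≤ a' (symmetric, so this suffices):
a = -2: -2+-2=-4, -2+0=-2, -2+4=2, -2+6=4, -2+9=7, -2+11=9
a = 0: 0+0=0, 0+4=4, 0+6=6, 0+9=9, 0+11=11
a = 4: 4+4=8, 4+6=10, 4+9=13, 4+11=15
a = 6: 6+6=12, 6+9=15, 6+11=17
a = 9: 9+9=18, 9+11=20
a = 11: 11+11=22
Distinct sums: {-4, -2, 0, 2, 4, 6, 7, 8, 9, 10, 11, 12, 13, 15, 17, 18, 20, 22}
|A + A| = 18

|A + A| = 18


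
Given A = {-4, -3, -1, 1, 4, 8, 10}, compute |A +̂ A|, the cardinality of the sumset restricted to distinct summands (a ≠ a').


Restricted sumset: A +̂ A = {a + a' : a ∈ A, a' ∈ A, a ≠ a'}.
Equivalently, take A + A and drop any sum 2a that is achievable ONLY as a + a for a ∈ A (i.e. sums representable only with equal summands).
Enumerate pairs (a, a') with a < a' (symmetric, so each unordered pair gives one sum; this covers all a ≠ a'):
  -4 + -3 = -7
  -4 + -1 = -5
  -4 + 1 = -3
  -4 + 4 = 0
  -4 + 8 = 4
  -4 + 10 = 6
  -3 + -1 = -4
  -3 + 1 = -2
  -3 + 4 = 1
  -3 + 8 = 5
  -3 + 10 = 7
  -1 + 1 = 0
  -1 + 4 = 3
  -1 + 8 = 7
  -1 + 10 = 9
  1 + 4 = 5
  1 + 8 = 9
  1 + 10 = 11
  4 + 8 = 12
  4 + 10 = 14
  8 + 10 = 18
Collected distinct sums: {-7, -5, -4, -3, -2, 0, 1, 3, 4, 5, 6, 7, 9, 11, 12, 14, 18}
|A +̂ A| = 17
(Reference bound: |A +̂ A| ≥ 2|A| - 3 for |A| ≥ 2, with |A| = 7 giving ≥ 11.)

|A +̂ A| = 17


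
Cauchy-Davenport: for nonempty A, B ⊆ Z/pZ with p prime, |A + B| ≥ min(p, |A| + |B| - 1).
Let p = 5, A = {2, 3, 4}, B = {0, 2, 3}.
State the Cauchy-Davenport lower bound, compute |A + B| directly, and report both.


Cauchy-Davenport: |A + B| ≥ min(p, |A| + |B| - 1) for A, B nonempty in Z/pZ.
|A| = 3, |B| = 3, p = 5.
CD lower bound = min(5, 3 + 3 - 1) = min(5, 5) = 5.
Compute A + B mod 5 directly:
a = 2: 2+0=2, 2+2=4, 2+3=0
a = 3: 3+0=3, 3+2=0, 3+3=1
a = 4: 4+0=4, 4+2=1, 4+3=2
A + B = {0, 1, 2, 3, 4}, so |A + B| = 5.
Verify: 5 ≥ 5? Yes ✓.

CD lower bound = 5, actual |A + B| = 5.


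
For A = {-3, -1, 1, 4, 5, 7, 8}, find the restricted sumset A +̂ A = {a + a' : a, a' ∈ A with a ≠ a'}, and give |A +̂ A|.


Restricted sumset: A +̂ A = {a + a' : a ∈ A, a' ∈ A, a ≠ a'}.
Equivalently, take A + A and drop any sum 2a that is achievable ONLY as a + a for a ∈ A (i.e. sums representable only with equal summands).
Enumerate pairs (a, a') with a < a' (symmetric, so each unordered pair gives one sum; this covers all a ≠ a'):
  -3 + -1 = -4
  -3 + 1 = -2
  -3 + 4 = 1
  -3 + 5 = 2
  -3 + 7 = 4
  -3 + 8 = 5
  -1 + 1 = 0
  -1 + 4 = 3
  -1 + 5 = 4
  -1 + 7 = 6
  -1 + 8 = 7
  1 + 4 = 5
  1 + 5 = 6
  1 + 7 = 8
  1 + 8 = 9
  4 + 5 = 9
  4 + 7 = 11
  4 + 8 = 12
  5 + 7 = 12
  5 + 8 = 13
  7 + 8 = 15
Collected distinct sums: {-4, -2, 0, 1, 2, 3, 4, 5, 6, 7, 8, 9, 11, 12, 13, 15}
|A +̂ A| = 16
(Reference bound: |A +̂ A| ≥ 2|A| - 3 for |A| ≥ 2, with |A| = 7 giving ≥ 11.)

|A +̂ A| = 16


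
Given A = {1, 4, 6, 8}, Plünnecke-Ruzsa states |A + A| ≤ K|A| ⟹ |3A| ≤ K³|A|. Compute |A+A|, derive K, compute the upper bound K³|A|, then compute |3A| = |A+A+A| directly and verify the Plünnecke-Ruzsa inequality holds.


|A| = 4.
Step 1: Compute A + A by enumerating all 16 pairs.
A + A = {2, 5, 7, 8, 9, 10, 12, 14, 16}, so |A + A| = 9.
Step 2: Doubling constant K = |A + A|/|A| = 9/4 = 9/4 ≈ 2.2500.
Step 3: Plünnecke-Ruzsa gives |3A| ≤ K³·|A| = (2.2500)³ · 4 ≈ 45.5625.
Step 4: Compute 3A = A + A + A directly by enumerating all triples (a,b,c) ∈ A³; |3A| = 16.
Step 5: Check 16 ≤ 45.5625? Yes ✓.

K = 9/4, Plünnecke-Ruzsa bound K³|A| ≈ 45.5625, |3A| = 16, inequality holds.


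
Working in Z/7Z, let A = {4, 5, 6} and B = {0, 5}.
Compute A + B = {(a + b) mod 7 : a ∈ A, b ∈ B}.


Work in Z/7Z: reduce every sum a + b modulo 7.
Enumerate all 6 pairs:
a = 4: 4+0=4, 4+5=2
a = 5: 5+0=5, 5+5=3
a = 6: 6+0=6, 6+5=4
Distinct residues collected: {2, 3, 4, 5, 6}
|A + B| = 5 (out of 7 total residues).

A + B = {2, 3, 4, 5, 6}


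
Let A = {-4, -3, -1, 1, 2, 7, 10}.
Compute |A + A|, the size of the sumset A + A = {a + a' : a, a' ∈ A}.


A + A = {a + a' : a, a' ∈ A}; |A| = 7.
General bounds: 2|A| - 1 ≤ |A + A| ≤ |A|(|A|+1)/2, i.e. 13 ≤ |A + A| ≤ 28.
Lower bound 2|A|-1 is attained iff A is an arithmetic progression.
Enumerate sums a + a' for a ≤ a' (symmetric, so this suffices):
a = -4: -4+-4=-8, -4+-3=-7, -4+-1=-5, -4+1=-3, -4+2=-2, -4+7=3, -4+10=6
a = -3: -3+-3=-6, -3+-1=-4, -3+1=-2, -3+2=-1, -3+7=4, -3+10=7
a = -1: -1+-1=-2, -1+1=0, -1+2=1, -1+7=6, -1+10=9
a = 1: 1+1=2, 1+2=3, 1+7=8, 1+10=11
a = 2: 2+2=4, 2+7=9, 2+10=12
a = 7: 7+7=14, 7+10=17
a = 10: 10+10=20
Distinct sums: {-8, -7, -6, -5, -4, -3, -2, -1, 0, 1, 2, 3, 4, 6, 7, 8, 9, 11, 12, 14, 17, 20}
|A + A| = 22

|A + A| = 22


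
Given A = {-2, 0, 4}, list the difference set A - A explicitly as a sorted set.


A - A = {a - a' : a, a' ∈ A}.
Compute a - a' for each ordered pair (a, a'):
a = -2: -2--2=0, -2-0=-2, -2-4=-6
a = 0: 0--2=2, 0-0=0, 0-4=-4
a = 4: 4--2=6, 4-0=4, 4-4=0
Collecting distinct values (and noting 0 appears from a-a):
A - A = {-6, -4, -2, 0, 2, 4, 6}
|A - A| = 7

A - A = {-6, -4, -2, 0, 2, 4, 6}


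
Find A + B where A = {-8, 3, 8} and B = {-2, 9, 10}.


A + B = {a + b : a ∈ A, b ∈ B}.
Enumerate all |A|·|B| = 3·3 = 9 pairs (a, b) and collect distinct sums.
a = -8: -8+-2=-10, -8+9=1, -8+10=2
a = 3: 3+-2=1, 3+9=12, 3+10=13
a = 8: 8+-2=6, 8+9=17, 8+10=18
Collecting distinct sums: A + B = {-10, 1, 2, 6, 12, 13, 17, 18}
|A + B| = 8

A + B = {-10, 1, 2, 6, 12, 13, 17, 18}


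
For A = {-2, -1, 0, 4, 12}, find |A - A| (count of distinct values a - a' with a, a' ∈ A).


A - A = {a - a' : a, a' ∈ A}; |A| = 5.
Bounds: 2|A|-1 ≤ |A - A| ≤ |A|² - |A| + 1, i.e. 9 ≤ |A - A| ≤ 21.
Note: 0 ∈ A - A always (from a - a). The set is symmetric: if d ∈ A - A then -d ∈ A - A.
Enumerate nonzero differences d = a - a' with a > a' (then include -d):
Positive differences: {1, 2, 4, 5, 6, 8, 12, 13, 14}
Full difference set: {0} ∪ (positive diffs) ∪ (negative diffs).
|A - A| = 1 + 2·9 = 19 (matches direct enumeration: 19).

|A - A| = 19


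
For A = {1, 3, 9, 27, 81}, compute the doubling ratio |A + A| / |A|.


|A| = 5.
Compute A + A by enumerating all 25 pairs.
A + A = {2, 4, 6, 10, 12, 18, 28, 30, 36, 54, 82, 84, 90, 108, 162}, so |A + A| = 15.
K = |A + A| / |A| = 15/5 = 3/1 ≈ 3.0000.
Reference: AP of size 5 gives K = 9/5 ≈ 1.8000; a fully generic set of size 5 gives K ≈ 3.0000.

|A| = 5, |A + A| = 15, K = 15/5 = 3/1.


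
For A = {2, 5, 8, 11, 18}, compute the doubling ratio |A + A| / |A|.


|A| = 5.
Compute A + A by enumerating all 25 pairs.
A + A = {4, 7, 10, 13, 16, 19, 20, 22, 23, 26, 29, 36}, so |A + A| = 12.
K = |A + A| / |A| = 12/5 (already in lowest terms) ≈ 2.4000.
Reference: AP of size 5 gives K = 9/5 ≈ 1.8000; a fully generic set of size 5 gives K ≈ 3.0000.

|A| = 5, |A + A| = 12, K = 12/5.


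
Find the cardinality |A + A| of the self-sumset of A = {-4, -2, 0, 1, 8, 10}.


A + A = {a + a' : a, a' ∈ A}; |A| = 6.
General bounds: 2|A| - 1 ≤ |A + A| ≤ |A|(|A|+1)/2, i.e. 11 ≤ |A + A| ≤ 21.
Lower bound 2|A|-1 is attained iff A is an arithmetic progression.
Enumerate sums a + a' for a ≤ a' (symmetric, so this suffices):
a = -4: -4+-4=-8, -4+-2=-6, -4+0=-4, -4+1=-3, -4+8=4, -4+10=6
a = -2: -2+-2=-4, -2+0=-2, -2+1=-1, -2+8=6, -2+10=8
a = 0: 0+0=0, 0+1=1, 0+8=8, 0+10=10
a = 1: 1+1=2, 1+8=9, 1+10=11
a = 8: 8+8=16, 8+10=18
a = 10: 10+10=20
Distinct sums: {-8, -6, -4, -3, -2, -1, 0, 1, 2, 4, 6, 8, 9, 10, 11, 16, 18, 20}
|A + A| = 18

|A + A| = 18


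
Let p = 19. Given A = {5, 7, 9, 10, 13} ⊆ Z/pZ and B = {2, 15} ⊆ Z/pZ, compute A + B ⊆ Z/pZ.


Work in Z/19Z: reduce every sum a + b modulo 19.
Enumerate all 10 pairs:
a = 5: 5+2=7, 5+15=1
a = 7: 7+2=9, 7+15=3
a = 9: 9+2=11, 9+15=5
a = 10: 10+2=12, 10+15=6
a = 13: 13+2=15, 13+15=9
Distinct residues collected: {1, 3, 5, 6, 7, 9, 11, 12, 15}
|A + B| = 9 (out of 19 total residues).

A + B = {1, 3, 5, 6, 7, 9, 11, 12, 15}


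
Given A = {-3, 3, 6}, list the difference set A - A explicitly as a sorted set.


A - A = {a - a' : a, a' ∈ A}.
Compute a - a' for each ordered pair (a, a'):
a = -3: -3--3=0, -3-3=-6, -3-6=-9
a = 3: 3--3=6, 3-3=0, 3-6=-3
a = 6: 6--3=9, 6-3=3, 6-6=0
Collecting distinct values (and noting 0 appears from a-a):
A - A = {-9, -6, -3, 0, 3, 6, 9}
|A - A| = 7

A - A = {-9, -6, -3, 0, 3, 6, 9}


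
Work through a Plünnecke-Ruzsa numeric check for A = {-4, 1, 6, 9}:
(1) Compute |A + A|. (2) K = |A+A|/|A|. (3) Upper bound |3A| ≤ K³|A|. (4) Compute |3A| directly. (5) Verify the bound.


|A| = 4.
Step 1: Compute A + A by enumerating all 16 pairs.
A + A = {-8, -3, 2, 5, 7, 10, 12, 15, 18}, so |A + A| = 9.
Step 2: Doubling constant K = |A + A|/|A| = 9/4 = 9/4 ≈ 2.2500.
Step 3: Plünnecke-Ruzsa gives |3A| ≤ K³·|A| = (2.2500)³ · 4 ≈ 45.5625.
Step 4: Compute 3A = A + A + A directly by enumerating all triples (a,b,c) ∈ A³; |3A| = 16.
Step 5: Check 16 ≤ 45.5625? Yes ✓.

K = 9/4, Plünnecke-Ruzsa bound K³|A| ≈ 45.5625, |3A| = 16, inequality holds.


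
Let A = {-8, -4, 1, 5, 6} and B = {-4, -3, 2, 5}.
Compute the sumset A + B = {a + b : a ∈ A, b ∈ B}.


A + B = {a + b : a ∈ A, b ∈ B}.
Enumerate all |A|·|B| = 5·4 = 20 pairs (a, b) and collect distinct sums.
a = -8: -8+-4=-12, -8+-3=-11, -8+2=-6, -8+5=-3
a = -4: -4+-4=-8, -4+-3=-7, -4+2=-2, -4+5=1
a = 1: 1+-4=-3, 1+-3=-2, 1+2=3, 1+5=6
a = 5: 5+-4=1, 5+-3=2, 5+2=7, 5+5=10
a = 6: 6+-4=2, 6+-3=3, 6+2=8, 6+5=11
Collecting distinct sums: A + B = {-12, -11, -8, -7, -6, -3, -2, 1, 2, 3, 6, 7, 8, 10, 11}
|A + B| = 15

A + B = {-12, -11, -8, -7, -6, -3, -2, 1, 2, 3, 6, 7, 8, 10, 11}


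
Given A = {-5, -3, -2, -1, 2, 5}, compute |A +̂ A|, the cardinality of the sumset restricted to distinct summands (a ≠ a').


Restricted sumset: A +̂ A = {a + a' : a ∈ A, a' ∈ A, a ≠ a'}.
Equivalently, take A + A and drop any sum 2a that is achievable ONLY as a + a for a ∈ A (i.e. sums representable only with equal summands).
Enumerate pairs (a, a') with a < a' (symmetric, so each unordered pair gives one sum; this covers all a ≠ a'):
  -5 + -3 = -8
  -5 + -2 = -7
  -5 + -1 = -6
  -5 + 2 = -3
  -5 + 5 = 0
  -3 + -2 = -5
  -3 + -1 = -4
  -3 + 2 = -1
  -3 + 5 = 2
  -2 + -1 = -3
  -2 + 2 = 0
  -2 + 5 = 3
  -1 + 2 = 1
  -1 + 5 = 4
  2 + 5 = 7
Collected distinct sums: {-8, -7, -6, -5, -4, -3, -1, 0, 1, 2, 3, 4, 7}
|A +̂ A| = 13
(Reference bound: |A +̂ A| ≥ 2|A| - 3 for |A| ≥ 2, with |A| = 6 giving ≥ 9.)

|A +̂ A| = 13


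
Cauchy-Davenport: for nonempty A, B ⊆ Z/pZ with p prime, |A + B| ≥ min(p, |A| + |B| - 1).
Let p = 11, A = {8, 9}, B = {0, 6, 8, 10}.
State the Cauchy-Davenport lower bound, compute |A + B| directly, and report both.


Cauchy-Davenport: |A + B| ≥ min(p, |A| + |B| - 1) for A, B nonempty in Z/pZ.
|A| = 2, |B| = 4, p = 11.
CD lower bound = min(11, 2 + 4 - 1) = min(11, 5) = 5.
Compute A + B mod 11 directly:
a = 8: 8+0=8, 8+6=3, 8+8=5, 8+10=7
a = 9: 9+0=9, 9+6=4, 9+8=6, 9+10=8
A + B = {3, 4, 5, 6, 7, 8, 9}, so |A + B| = 7.
Verify: 7 ≥ 5? Yes ✓.

CD lower bound = 5, actual |A + B| = 7.


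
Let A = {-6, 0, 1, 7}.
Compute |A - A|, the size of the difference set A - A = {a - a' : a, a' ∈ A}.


A - A = {a - a' : a, a' ∈ A}; |A| = 4.
Bounds: 2|A|-1 ≤ |A - A| ≤ |A|² - |A| + 1, i.e. 7 ≤ |A - A| ≤ 13.
Note: 0 ∈ A - A always (from a - a). The set is symmetric: if d ∈ A - A then -d ∈ A - A.
Enumerate nonzero differences d = a - a' with a > a' (then include -d):
Positive differences: {1, 6, 7, 13}
Full difference set: {0} ∪ (positive diffs) ∪ (negative diffs).
|A - A| = 1 + 2·4 = 9 (matches direct enumeration: 9).

|A - A| = 9


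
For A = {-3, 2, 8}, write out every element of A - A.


A - A = {a - a' : a, a' ∈ A}.
Compute a - a' for each ordered pair (a, a'):
a = -3: -3--3=0, -3-2=-5, -3-8=-11
a = 2: 2--3=5, 2-2=0, 2-8=-6
a = 8: 8--3=11, 8-2=6, 8-8=0
Collecting distinct values (and noting 0 appears from a-a):
A - A = {-11, -6, -5, 0, 5, 6, 11}
|A - A| = 7

A - A = {-11, -6, -5, 0, 5, 6, 11}


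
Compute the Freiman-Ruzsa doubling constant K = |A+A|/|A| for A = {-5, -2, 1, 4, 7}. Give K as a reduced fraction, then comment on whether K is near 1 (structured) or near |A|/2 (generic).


|A| = 5.
Compute A + A by enumerating all 25 pairs.
A + A = {-10, -7, -4, -1, 2, 5, 8, 11, 14}, so |A + A| = 9.
K = |A + A| / |A| = 9/5 (already in lowest terms) ≈ 1.8000.
Reference: AP of size 5 gives K = 9/5 ≈ 1.8000; a fully generic set of size 5 gives K ≈ 3.0000.

|A| = 5, |A + A| = 9, K = 9/5.


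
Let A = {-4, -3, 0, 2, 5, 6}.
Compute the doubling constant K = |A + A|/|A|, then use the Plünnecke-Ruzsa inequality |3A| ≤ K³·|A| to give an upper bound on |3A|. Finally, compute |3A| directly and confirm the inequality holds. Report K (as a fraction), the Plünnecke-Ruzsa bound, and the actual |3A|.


|A| = 6.
Step 1: Compute A + A by enumerating all 36 pairs.
A + A = {-8, -7, -6, -4, -3, -2, -1, 0, 1, 2, 3, 4, 5, 6, 7, 8, 10, 11, 12}, so |A + A| = 19.
Step 2: Doubling constant K = |A + A|/|A| = 19/6 = 19/6 ≈ 3.1667.
Step 3: Plünnecke-Ruzsa gives |3A| ≤ K³·|A| = (3.1667)³ · 6 ≈ 190.5278.
Step 4: Compute 3A = A + A + A directly by enumerating all triples (a,b,c) ∈ A³; |3A| = 31.
Step 5: Check 31 ≤ 190.5278? Yes ✓.

K = 19/6, Plünnecke-Ruzsa bound K³|A| ≈ 190.5278, |3A| = 31, inequality holds.


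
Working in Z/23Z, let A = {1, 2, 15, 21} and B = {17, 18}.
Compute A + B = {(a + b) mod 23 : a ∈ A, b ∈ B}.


Work in Z/23Z: reduce every sum a + b modulo 23.
Enumerate all 8 pairs:
a = 1: 1+17=18, 1+18=19
a = 2: 2+17=19, 2+18=20
a = 15: 15+17=9, 15+18=10
a = 21: 21+17=15, 21+18=16
Distinct residues collected: {9, 10, 15, 16, 18, 19, 20}
|A + B| = 7 (out of 23 total residues).

A + B = {9, 10, 15, 16, 18, 19, 20}


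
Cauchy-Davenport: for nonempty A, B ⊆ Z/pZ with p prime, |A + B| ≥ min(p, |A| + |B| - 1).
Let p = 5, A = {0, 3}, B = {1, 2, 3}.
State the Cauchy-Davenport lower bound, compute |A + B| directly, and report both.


Cauchy-Davenport: |A + B| ≥ min(p, |A| + |B| - 1) for A, B nonempty in Z/pZ.
|A| = 2, |B| = 3, p = 5.
CD lower bound = min(5, 2 + 3 - 1) = min(5, 4) = 4.
Compute A + B mod 5 directly:
a = 0: 0+1=1, 0+2=2, 0+3=3
a = 3: 3+1=4, 3+2=0, 3+3=1
A + B = {0, 1, 2, 3, 4}, so |A + B| = 5.
Verify: 5 ≥ 4? Yes ✓.

CD lower bound = 4, actual |A + B| = 5.


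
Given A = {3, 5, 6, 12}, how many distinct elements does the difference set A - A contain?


A - A = {a - a' : a, a' ∈ A}; |A| = 4.
Bounds: 2|A|-1 ≤ |A - A| ≤ |A|² - |A| + 1, i.e. 7 ≤ |A - A| ≤ 13.
Note: 0 ∈ A - A always (from a - a). The set is symmetric: if d ∈ A - A then -d ∈ A - A.
Enumerate nonzero differences d = a - a' with a > a' (then include -d):
Positive differences: {1, 2, 3, 6, 7, 9}
Full difference set: {0} ∪ (positive diffs) ∪ (negative diffs).
|A - A| = 1 + 2·6 = 13 (matches direct enumeration: 13).

|A - A| = 13


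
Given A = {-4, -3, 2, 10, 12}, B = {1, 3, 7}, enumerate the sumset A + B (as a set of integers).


A + B = {a + b : a ∈ A, b ∈ B}.
Enumerate all |A|·|B| = 5·3 = 15 pairs (a, b) and collect distinct sums.
a = -4: -4+1=-3, -4+3=-1, -4+7=3
a = -3: -3+1=-2, -3+3=0, -3+7=4
a = 2: 2+1=3, 2+3=5, 2+7=9
a = 10: 10+1=11, 10+3=13, 10+7=17
a = 12: 12+1=13, 12+3=15, 12+7=19
Collecting distinct sums: A + B = {-3, -2, -1, 0, 3, 4, 5, 9, 11, 13, 15, 17, 19}
|A + B| = 13

A + B = {-3, -2, -1, 0, 3, 4, 5, 9, 11, 13, 15, 17, 19}


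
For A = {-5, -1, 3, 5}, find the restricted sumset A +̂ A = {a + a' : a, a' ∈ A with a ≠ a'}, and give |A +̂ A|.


Restricted sumset: A +̂ A = {a + a' : a ∈ A, a' ∈ A, a ≠ a'}.
Equivalently, take A + A and drop any sum 2a that is achievable ONLY as a + a for a ∈ A (i.e. sums representable only with equal summands).
Enumerate pairs (a, a') with a < a' (symmetric, so each unordered pair gives one sum; this covers all a ≠ a'):
  -5 + -1 = -6
  -5 + 3 = -2
  -5 + 5 = 0
  -1 + 3 = 2
  -1 + 5 = 4
  3 + 5 = 8
Collected distinct sums: {-6, -2, 0, 2, 4, 8}
|A +̂ A| = 6
(Reference bound: |A +̂ A| ≥ 2|A| - 3 for |A| ≥ 2, with |A| = 4 giving ≥ 5.)

|A +̂ A| = 6


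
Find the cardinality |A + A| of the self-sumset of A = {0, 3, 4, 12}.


A + A = {a + a' : a, a' ∈ A}; |A| = 4.
General bounds: 2|A| - 1 ≤ |A + A| ≤ |A|(|A|+1)/2, i.e. 7 ≤ |A + A| ≤ 10.
Lower bound 2|A|-1 is attained iff A is an arithmetic progression.
Enumerate sums a + a' for a ≤ a' (symmetric, so this suffices):
a = 0: 0+0=0, 0+3=3, 0+4=4, 0+12=12
a = 3: 3+3=6, 3+4=7, 3+12=15
a = 4: 4+4=8, 4+12=16
a = 12: 12+12=24
Distinct sums: {0, 3, 4, 6, 7, 8, 12, 15, 16, 24}
|A + A| = 10

|A + A| = 10


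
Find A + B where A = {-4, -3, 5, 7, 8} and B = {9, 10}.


A + B = {a + b : a ∈ A, b ∈ B}.
Enumerate all |A|·|B| = 5·2 = 10 pairs (a, b) and collect distinct sums.
a = -4: -4+9=5, -4+10=6
a = -3: -3+9=6, -3+10=7
a = 5: 5+9=14, 5+10=15
a = 7: 7+9=16, 7+10=17
a = 8: 8+9=17, 8+10=18
Collecting distinct sums: A + B = {5, 6, 7, 14, 15, 16, 17, 18}
|A + B| = 8

A + B = {5, 6, 7, 14, 15, 16, 17, 18}


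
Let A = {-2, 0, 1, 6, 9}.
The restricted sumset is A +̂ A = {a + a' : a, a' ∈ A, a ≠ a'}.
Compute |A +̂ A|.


Restricted sumset: A +̂ A = {a + a' : a ∈ A, a' ∈ A, a ≠ a'}.
Equivalently, take A + A and drop any sum 2a that is achievable ONLY as a + a for a ∈ A (i.e. sums representable only with equal summands).
Enumerate pairs (a, a') with a < a' (symmetric, so each unordered pair gives one sum; this covers all a ≠ a'):
  -2 + 0 = -2
  -2 + 1 = -1
  -2 + 6 = 4
  -2 + 9 = 7
  0 + 1 = 1
  0 + 6 = 6
  0 + 9 = 9
  1 + 6 = 7
  1 + 9 = 10
  6 + 9 = 15
Collected distinct sums: {-2, -1, 1, 4, 6, 7, 9, 10, 15}
|A +̂ A| = 9
(Reference bound: |A +̂ A| ≥ 2|A| - 3 for |A| ≥ 2, with |A| = 5 giving ≥ 7.)

|A +̂ A| = 9


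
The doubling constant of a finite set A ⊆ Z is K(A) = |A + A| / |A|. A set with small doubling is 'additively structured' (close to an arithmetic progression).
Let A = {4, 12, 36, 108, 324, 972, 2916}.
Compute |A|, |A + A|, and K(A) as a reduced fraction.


|A| = 7.
Compute A + A by enumerating all 49 pairs.
A + A = {8, 16, 24, 40, 48, 72, 112, 120, 144, 216, 328, 336, 360, 432, 648, 976, 984, 1008, 1080, 1296, 1944, 2920, 2928, 2952, 3024, 3240, 3888, 5832}, so |A + A| = 28.
K = |A + A| / |A| = 28/7 = 4/1 ≈ 4.0000.
Reference: AP of size 7 gives K = 13/7 ≈ 1.8571; a fully generic set of size 7 gives K ≈ 4.0000.

|A| = 7, |A + A| = 28, K = 28/7 = 4/1.


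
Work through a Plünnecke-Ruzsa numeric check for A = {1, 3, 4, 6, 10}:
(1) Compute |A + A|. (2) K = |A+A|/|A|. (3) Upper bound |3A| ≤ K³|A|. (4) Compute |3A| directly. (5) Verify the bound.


|A| = 5.
Step 1: Compute A + A by enumerating all 25 pairs.
A + A = {2, 4, 5, 6, 7, 8, 9, 10, 11, 12, 13, 14, 16, 20}, so |A + A| = 14.
Step 2: Doubling constant K = |A + A|/|A| = 14/5 = 14/5 ≈ 2.8000.
Step 3: Plünnecke-Ruzsa gives |3A| ≤ K³·|A| = (2.8000)³ · 5 ≈ 109.7600.
Step 4: Compute 3A = A + A + A directly by enumerating all triples (a,b,c) ∈ A³; |3A| = 23.
Step 5: Check 23 ≤ 109.7600? Yes ✓.

K = 14/5, Plünnecke-Ruzsa bound K³|A| ≈ 109.7600, |3A| = 23, inequality holds.


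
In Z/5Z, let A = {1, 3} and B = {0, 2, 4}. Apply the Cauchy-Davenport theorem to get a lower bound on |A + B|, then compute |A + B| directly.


Cauchy-Davenport: |A + B| ≥ min(p, |A| + |B| - 1) for A, B nonempty in Z/pZ.
|A| = 2, |B| = 3, p = 5.
CD lower bound = min(5, 2 + 3 - 1) = min(5, 4) = 4.
Compute A + B mod 5 directly:
a = 1: 1+0=1, 1+2=3, 1+4=0
a = 3: 3+0=3, 3+2=0, 3+4=2
A + B = {0, 1, 2, 3}, so |A + B| = 4.
Verify: 4 ≥ 4? Yes ✓.

CD lower bound = 4, actual |A + B| = 4.


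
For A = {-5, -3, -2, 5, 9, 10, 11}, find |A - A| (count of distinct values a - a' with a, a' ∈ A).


A - A = {a - a' : a, a' ∈ A}; |A| = 7.
Bounds: 2|A|-1 ≤ |A - A| ≤ |A|² - |A| + 1, i.e. 13 ≤ |A - A| ≤ 43.
Note: 0 ∈ A - A always (from a - a). The set is symmetric: if d ∈ A - A then -d ∈ A - A.
Enumerate nonzero differences d = a - a' with a > a' (then include -d):
Positive differences: {1, 2, 3, 4, 5, 6, 7, 8, 10, 11, 12, 13, 14, 15, 16}
Full difference set: {0} ∪ (positive diffs) ∪ (negative diffs).
|A - A| = 1 + 2·15 = 31 (matches direct enumeration: 31).

|A - A| = 31


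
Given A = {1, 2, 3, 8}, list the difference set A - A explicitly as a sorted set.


A - A = {a - a' : a, a' ∈ A}.
Compute a - a' for each ordered pair (a, a'):
a = 1: 1-1=0, 1-2=-1, 1-3=-2, 1-8=-7
a = 2: 2-1=1, 2-2=0, 2-3=-1, 2-8=-6
a = 3: 3-1=2, 3-2=1, 3-3=0, 3-8=-5
a = 8: 8-1=7, 8-2=6, 8-3=5, 8-8=0
Collecting distinct values (and noting 0 appears from a-a):
A - A = {-7, -6, -5, -2, -1, 0, 1, 2, 5, 6, 7}
|A - A| = 11

A - A = {-7, -6, -5, -2, -1, 0, 1, 2, 5, 6, 7}


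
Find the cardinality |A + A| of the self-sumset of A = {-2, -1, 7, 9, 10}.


A + A = {a + a' : a, a' ∈ A}; |A| = 5.
General bounds: 2|A| - 1 ≤ |A + A| ≤ |A|(|A|+1)/2, i.e. 9 ≤ |A + A| ≤ 15.
Lower bound 2|A|-1 is attained iff A is an arithmetic progression.
Enumerate sums a + a' for a ≤ a' (symmetric, so this suffices):
a = -2: -2+-2=-4, -2+-1=-3, -2+7=5, -2+9=7, -2+10=8
a = -1: -1+-1=-2, -1+7=6, -1+9=8, -1+10=9
a = 7: 7+7=14, 7+9=16, 7+10=17
a = 9: 9+9=18, 9+10=19
a = 10: 10+10=20
Distinct sums: {-4, -3, -2, 5, 6, 7, 8, 9, 14, 16, 17, 18, 19, 20}
|A + A| = 14

|A + A| = 14


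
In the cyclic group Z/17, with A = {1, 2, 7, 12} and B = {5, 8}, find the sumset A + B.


Work in Z/17Z: reduce every sum a + b modulo 17.
Enumerate all 8 pairs:
a = 1: 1+5=6, 1+8=9
a = 2: 2+5=7, 2+8=10
a = 7: 7+5=12, 7+8=15
a = 12: 12+5=0, 12+8=3
Distinct residues collected: {0, 3, 6, 7, 9, 10, 12, 15}
|A + B| = 8 (out of 17 total residues).

A + B = {0, 3, 6, 7, 9, 10, 12, 15}


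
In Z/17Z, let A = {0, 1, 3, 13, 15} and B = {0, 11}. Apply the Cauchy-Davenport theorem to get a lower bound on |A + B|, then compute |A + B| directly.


Cauchy-Davenport: |A + B| ≥ min(p, |A| + |B| - 1) for A, B nonempty in Z/pZ.
|A| = 5, |B| = 2, p = 17.
CD lower bound = min(17, 5 + 2 - 1) = min(17, 6) = 6.
Compute A + B mod 17 directly:
a = 0: 0+0=0, 0+11=11
a = 1: 1+0=1, 1+11=12
a = 3: 3+0=3, 3+11=14
a = 13: 13+0=13, 13+11=7
a = 15: 15+0=15, 15+11=9
A + B = {0, 1, 3, 7, 9, 11, 12, 13, 14, 15}, so |A + B| = 10.
Verify: 10 ≥ 6? Yes ✓.

CD lower bound = 6, actual |A + B| = 10.


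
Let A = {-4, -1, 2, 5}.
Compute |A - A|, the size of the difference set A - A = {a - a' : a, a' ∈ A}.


A - A = {a - a' : a, a' ∈ A}; |A| = 4.
Bounds: 2|A|-1 ≤ |A - A| ≤ |A|² - |A| + 1, i.e. 7 ≤ |A - A| ≤ 13.
Note: 0 ∈ A - A always (from a - a). The set is symmetric: if d ∈ A - A then -d ∈ A - A.
Enumerate nonzero differences d = a - a' with a > a' (then include -d):
Positive differences: {3, 6, 9}
Full difference set: {0} ∪ (positive diffs) ∪ (negative diffs).
|A - A| = 1 + 2·3 = 7 (matches direct enumeration: 7).

|A - A| = 7


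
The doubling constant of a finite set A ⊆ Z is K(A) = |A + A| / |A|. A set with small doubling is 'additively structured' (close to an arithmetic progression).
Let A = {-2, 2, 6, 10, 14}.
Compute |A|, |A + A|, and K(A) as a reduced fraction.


|A| = 5.
Compute A + A by enumerating all 25 pairs.
A + A = {-4, 0, 4, 8, 12, 16, 20, 24, 28}, so |A + A| = 9.
K = |A + A| / |A| = 9/5 (already in lowest terms) ≈ 1.8000.
Reference: AP of size 5 gives K = 9/5 ≈ 1.8000; a fully generic set of size 5 gives K ≈ 3.0000.

|A| = 5, |A + A| = 9, K = 9/5.


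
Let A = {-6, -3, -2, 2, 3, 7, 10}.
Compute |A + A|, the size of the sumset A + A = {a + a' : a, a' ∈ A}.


A + A = {a + a' : a, a' ∈ A}; |A| = 7.
General bounds: 2|A| - 1 ≤ |A + A| ≤ |A|(|A|+1)/2, i.e. 13 ≤ |A + A| ≤ 28.
Lower bound 2|A|-1 is attained iff A is an arithmetic progression.
Enumerate sums a + a' for a ≤ a' (symmetric, so this suffices):
a = -6: -6+-6=-12, -6+-3=-9, -6+-2=-8, -6+2=-4, -6+3=-3, -6+7=1, -6+10=4
a = -3: -3+-3=-6, -3+-2=-5, -3+2=-1, -3+3=0, -3+7=4, -3+10=7
a = -2: -2+-2=-4, -2+2=0, -2+3=1, -2+7=5, -2+10=8
a = 2: 2+2=4, 2+3=5, 2+7=9, 2+10=12
a = 3: 3+3=6, 3+7=10, 3+10=13
a = 7: 7+7=14, 7+10=17
a = 10: 10+10=20
Distinct sums: {-12, -9, -8, -6, -5, -4, -3, -1, 0, 1, 4, 5, 6, 7, 8, 9, 10, 12, 13, 14, 17, 20}
|A + A| = 22

|A + A| = 22


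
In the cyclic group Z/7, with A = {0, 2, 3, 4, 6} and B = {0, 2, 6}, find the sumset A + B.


Work in Z/7Z: reduce every sum a + b modulo 7.
Enumerate all 15 pairs:
a = 0: 0+0=0, 0+2=2, 0+6=6
a = 2: 2+0=2, 2+2=4, 2+6=1
a = 3: 3+0=3, 3+2=5, 3+6=2
a = 4: 4+0=4, 4+2=6, 4+6=3
a = 6: 6+0=6, 6+2=1, 6+6=5
Distinct residues collected: {0, 1, 2, 3, 4, 5, 6}
|A + B| = 7 (out of 7 total residues).

A + B = {0, 1, 2, 3, 4, 5, 6}


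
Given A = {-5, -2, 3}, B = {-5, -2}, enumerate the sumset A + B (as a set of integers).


A + B = {a + b : a ∈ A, b ∈ B}.
Enumerate all |A|·|B| = 3·2 = 6 pairs (a, b) and collect distinct sums.
a = -5: -5+-5=-10, -5+-2=-7
a = -2: -2+-5=-7, -2+-2=-4
a = 3: 3+-5=-2, 3+-2=1
Collecting distinct sums: A + B = {-10, -7, -4, -2, 1}
|A + B| = 5

A + B = {-10, -7, -4, -2, 1}


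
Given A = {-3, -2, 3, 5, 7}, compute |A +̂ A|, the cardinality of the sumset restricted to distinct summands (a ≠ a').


Restricted sumset: A +̂ A = {a + a' : a ∈ A, a' ∈ A, a ≠ a'}.
Equivalently, take A + A and drop any sum 2a that is achievable ONLY as a + a for a ∈ A (i.e. sums representable only with equal summands).
Enumerate pairs (a, a') with a < a' (symmetric, so each unordered pair gives one sum; this covers all a ≠ a'):
  -3 + -2 = -5
  -3 + 3 = 0
  -3 + 5 = 2
  -3 + 7 = 4
  -2 + 3 = 1
  -2 + 5 = 3
  -2 + 7 = 5
  3 + 5 = 8
  3 + 7 = 10
  5 + 7 = 12
Collected distinct sums: {-5, 0, 1, 2, 3, 4, 5, 8, 10, 12}
|A +̂ A| = 10
(Reference bound: |A +̂ A| ≥ 2|A| - 3 for |A| ≥ 2, with |A| = 5 giving ≥ 7.)

|A +̂ A| = 10


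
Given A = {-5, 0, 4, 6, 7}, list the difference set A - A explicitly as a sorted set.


A - A = {a - a' : a, a' ∈ A}.
Compute a - a' for each ordered pair (a, a'):
a = -5: -5--5=0, -5-0=-5, -5-4=-9, -5-6=-11, -5-7=-12
a = 0: 0--5=5, 0-0=0, 0-4=-4, 0-6=-6, 0-7=-7
a = 4: 4--5=9, 4-0=4, 4-4=0, 4-6=-2, 4-7=-3
a = 6: 6--5=11, 6-0=6, 6-4=2, 6-6=0, 6-7=-1
a = 7: 7--5=12, 7-0=7, 7-4=3, 7-6=1, 7-7=0
Collecting distinct values (and noting 0 appears from a-a):
A - A = {-12, -11, -9, -7, -6, -5, -4, -3, -2, -1, 0, 1, 2, 3, 4, 5, 6, 7, 9, 11, 12}
|A - A| = 21

A - A = {-12, -11, -9, -7, -6, -5, -4, -3, -2, -1, 0, 1, 2, 3, 4, 5, 6, 7, 9, 11, 12}


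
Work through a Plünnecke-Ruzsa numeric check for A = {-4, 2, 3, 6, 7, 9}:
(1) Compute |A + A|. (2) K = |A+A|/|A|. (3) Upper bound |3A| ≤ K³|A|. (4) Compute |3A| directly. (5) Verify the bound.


|A| = 6.
Step 1: Compute A + A by enumerating all 36 pairs.
A + A = {-8, -2, -1, 2, 3, 4, 5, 6, 8, 9, 10, 11, 12, 13, 14, 15, 16, 18}, so |A + A| = 18.
Step 2: Doubling constant K = |A + A|/|A| = 18/6 = 18/6 ≈ 3.0000.
Step 3: Plünnecke-Ruzsa gives |3A| ≤ K³·|A| = (3.0000)³ · 6 ≈ 162.0000.
Step 4: Compute 3A = A + A + A directly by enumerating all triples (a,b,c) ∈ A³; |3A| = 31.
Step 5: Check 31 ≤ 162.0000? Yes ✓.

K = 18/6, Plünnecke-Ruzsa bound K³|A| ≈ 162.0000, |3A| = 31, inequality holds.


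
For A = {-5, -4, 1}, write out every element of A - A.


A - A = {a - a' : a, a' ∈ A}.
Compute a - a' for each ordered pair (a, a'):
a = -5: -5--5=0, -5--4=-1, -5-1=-6
a = -4: -4--5=1, -4--4=0, -4-1=-5
a = 1: 1--5=6, 1--4=5, 1-1=0
Collecting distinct values (and noting 0 appears from a-a):
A - A = {-6, -5, -1, 0, 1, 5, 6}
|A - A| = 7

A - A = {-6, -5, -1, 0, 1, 5, 6}


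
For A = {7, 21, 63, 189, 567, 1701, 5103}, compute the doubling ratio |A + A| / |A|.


|A| = 7.
Compute A + A by enumerating all 49 pairs.
A + A = {14, 28, 42, 70, 84, 126, 196, 210, 252, 378, 574, 588, 630, 756, 1134, 1708, 1722, 1764, 1890, 2268, 3402, 5110, 5124, 5166, 5292, 5670, 6804, 10206}, so |A + A| = 28.
K = |A + A| / |A| = 28/7 = 4/1 ≈ 4.0000.
Reference: AP of size 7 gives K = 13/7 ≈ 1.8571; a fully generic set of size 7 gives K ≈ 4.0000.

|A| = 7, |A + A| = 28, K = 28/7 = 4/1.


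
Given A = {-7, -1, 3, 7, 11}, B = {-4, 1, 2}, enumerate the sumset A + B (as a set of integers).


A + B = {a + b : a ∈ A, b ∈ B}.
Enumerate all |A|·|B| = 5·3 = 15 pairs (a, b) and collect distinct sums.
a = -7: -7+-4=-11, -7+1=-6, -7+2=-5
a = -1: -1+-4=-5, -1+1=0, -1+2=1
a = 3: 3+-4=-1, 3+1=4, 3+2=5
a = 7: 7+-4=3, 7+1=8, 7+2=9
a = 11: 11+-4=7, 11+1=12, 11+2=13
Collecting distinct sums: A + B = {-11, -6, -5, -1, 0, 1, 3, 4, 5, 7, 8, 9, 12, 13}
|A + B| = 14

A + B = {-11, -6, -5, -1, 0, 1, 3, 4, 5, 7, 8, 9, 12, 13}


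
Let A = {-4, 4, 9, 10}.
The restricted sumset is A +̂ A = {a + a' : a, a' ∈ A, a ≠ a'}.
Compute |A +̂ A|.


Restricted sumset: A +̂ A = {a + a' : a ∈ A, a' ∈ A, a ≠ a'}.
Equivalently, take A + A and drop any sum 2a that is achievable ONLY as a + a for a ∈ A (i.e. sums representable only with equal summands).
Enumerate pairs (a, a') with a < a' (symmetric, so each unordered pair gives one sum; this covers all a ≠ a'):
  -4 + 4 = 0
  -4 + 9 = 5
  -4 + 10 = 6
  4 + 9 = 13
  4 + 10 = 14
  9 + 10 = 19
Collected distinct sums: {0, 5, 6, 13, 14, 19}
|A +̂ A| = 6
(Reference bound: |A +̂ A| ≥ 2|A| - 3 for |A| ≥ 2, with |A| = 4 giving ≥ 5.)

|A +̂ A| = 6


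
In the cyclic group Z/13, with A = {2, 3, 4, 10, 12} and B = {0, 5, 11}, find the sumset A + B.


Work in Z/13Z: reduce every sum a + b modulo 13.
Enumerate all 15 pairs:
a = 2: 2+0=2, 2+5=7, 2+11=0
a = 3: 3+0=3, 3+5=8, 3+11=1
a = 4: 4+0=4, 4+5=9, 4+11=2
a = 10: 10+0=10, 10+5=2, 10+11=8
a = 12: 12+0=12, 12+5=4, 12+11=10
Distinct residues collected: {0, 1, 2, 3, 4, 7, 8, 9, 10, 12}
|A + B| = 10 (out of 13 total residues).

A + B = {0, 1, 2, 3, 4, 7, 8, 9, 10, 12}


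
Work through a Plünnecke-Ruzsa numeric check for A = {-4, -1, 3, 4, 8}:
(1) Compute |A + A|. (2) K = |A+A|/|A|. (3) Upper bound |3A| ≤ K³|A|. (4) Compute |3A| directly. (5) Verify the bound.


|A| = 5.
Step 1: Compute A + A by enumerating all 25 pairs.
A + A = {-8, -5, -2, -1, 0, 2, 3, 4, 6, 7, 8, 11, 12, 16}, so |A + A| = 14.
Step 2: Doubling constant K = |A + A|/|A| = 14/5 = 14/5 ≈ 2.8000.
Step 3: Plünnecke-Ruzsa gives |3A| ≤ K³·|A| = (2.8000)³ · 5 ≈ 109.7600.
Step 4: Compute 3A = A + A + A directly by enumerating all triples (a,b,c) ∈ A³; |3A| = 27.
Step 5: Check 27 ≤ 109.7600? Yes ✓.

K = 14/5, Plünnecke-Ruzsa bound K³|A| ≈ 109.7600, |3A| = 27, inequality holds.
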